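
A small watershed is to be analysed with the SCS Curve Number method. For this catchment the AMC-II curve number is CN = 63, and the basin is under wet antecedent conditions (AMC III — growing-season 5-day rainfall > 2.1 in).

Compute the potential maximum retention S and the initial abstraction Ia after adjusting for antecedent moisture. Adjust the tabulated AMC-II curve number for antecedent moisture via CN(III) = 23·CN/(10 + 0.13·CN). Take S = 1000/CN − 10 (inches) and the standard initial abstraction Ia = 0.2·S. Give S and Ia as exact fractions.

S = 3700/1449 in ≈ 2.553 in; Ia = 740/1449 in ≈ 0.511 in

CN(III) from CN(II)=63: (23·63)/(10 + 0.13·63) = 144900/1819 ≈ 79.659
Retention S: 1000/CN − 10 with CN=79.659 → S = 3700/1449 ≈ 2.553 in
Ia = 0.2·(3700/1449) = 740/1449 in ≈ 0.511 in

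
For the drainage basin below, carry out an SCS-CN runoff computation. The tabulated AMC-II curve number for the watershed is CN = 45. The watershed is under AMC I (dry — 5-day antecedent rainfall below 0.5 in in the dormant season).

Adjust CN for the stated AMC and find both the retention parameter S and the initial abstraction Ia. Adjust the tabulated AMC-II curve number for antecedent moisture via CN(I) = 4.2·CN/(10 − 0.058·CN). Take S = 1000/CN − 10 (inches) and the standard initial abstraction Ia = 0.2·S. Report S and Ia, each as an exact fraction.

CN(I) from CN(II)=45: (4.2·45)/(10 − 0.058·45) = 18900/739 ≈ 25.575
Max retention: S = 1000/(18900/739) − 10 = 5500/189 in (≈ 29.101 in)
Ia = 0.2S: 0.2·29.101 = 5.820 in (exactly 1100/189)

S = 5500/189 in ≈ 29.101 in; Ia = 1100/189 in ≈ 5.820 in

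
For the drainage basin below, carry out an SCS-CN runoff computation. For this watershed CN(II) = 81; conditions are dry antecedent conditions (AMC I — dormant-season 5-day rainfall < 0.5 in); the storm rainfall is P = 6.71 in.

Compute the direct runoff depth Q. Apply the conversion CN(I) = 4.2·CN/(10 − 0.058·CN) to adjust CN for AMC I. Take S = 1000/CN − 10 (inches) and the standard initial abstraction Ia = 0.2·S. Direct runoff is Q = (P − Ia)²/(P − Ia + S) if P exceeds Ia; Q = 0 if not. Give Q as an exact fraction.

Q = 905106779641/323423207100 in ≈ 2.799 in

Dry (AMC I): CN(I) = 4.2·81/(10 − 0.058·81) = (1701/5)/(2651/500) = 170100/2651 ≈ 64.164
Retention S: 1000/CN − 10 with CN=64.164 → S = 9500/1701 ≈ 5.585 in
Initial abstraction Ia = S/5 = (9500/1701)/5 = 1900/1701 ≈ 1.117 in
P − Ia = 6.710 − 1.117 = 951371/170100 ≈ 5.593 in (> 0, runoff occurs)
Q: (951371/170100)² ÷ (1901371/170100) = 905106779641/323423207100 in (≈ 2.799 in)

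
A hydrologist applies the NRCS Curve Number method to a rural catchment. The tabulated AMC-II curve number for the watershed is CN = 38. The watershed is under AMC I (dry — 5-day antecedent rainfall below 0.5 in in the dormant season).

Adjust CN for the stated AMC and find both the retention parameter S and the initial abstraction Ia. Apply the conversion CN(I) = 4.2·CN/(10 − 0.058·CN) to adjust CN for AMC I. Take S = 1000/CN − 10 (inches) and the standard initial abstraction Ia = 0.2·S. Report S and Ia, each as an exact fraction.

Adjust CN=38 to AMC I: 4.2·38/(10 − 0.058·38) → (798/5) ÷ (1949/250) = 39900/1949 ≈ 20.472
S = 1000/(39900/1949) − 10 = 15500/399 in ≈ 38.847 in
Ia = 0.2·(15500/399) = 3100/399 in ≈ 7.769 in

S = 15500/399 in ≈ 38.847 in; Ia = 3100/399 in ≈ 7.769 in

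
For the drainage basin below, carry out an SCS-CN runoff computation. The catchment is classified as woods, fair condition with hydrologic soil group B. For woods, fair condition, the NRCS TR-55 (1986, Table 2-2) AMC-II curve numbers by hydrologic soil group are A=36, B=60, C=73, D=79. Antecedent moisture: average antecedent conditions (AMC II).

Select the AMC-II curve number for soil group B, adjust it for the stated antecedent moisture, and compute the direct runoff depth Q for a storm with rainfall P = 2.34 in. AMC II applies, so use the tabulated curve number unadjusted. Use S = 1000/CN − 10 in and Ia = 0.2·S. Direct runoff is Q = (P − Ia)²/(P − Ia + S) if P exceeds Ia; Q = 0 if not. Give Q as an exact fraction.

NRCS table: woods, fair condition, soil group B → CN(II) = 60
AMC II — tabulated CN = 60 applies directly.
Retention S: 1000/CN − 10 with CN=60.000 → S = 20/3 ≈ 6.667 in
Ia = 0.2S: 0.2·6.667 = 1.333 in (exactly 4/3)
Since P=2.340 > Ia=1.333: effective rainfall P−Ia = 151/150 in
Q: (151/150)² ÷ (1151/150) = 22801/172650 in (≈ 0.132 in)

Q = 22801/172650 in ≈ 0.132 in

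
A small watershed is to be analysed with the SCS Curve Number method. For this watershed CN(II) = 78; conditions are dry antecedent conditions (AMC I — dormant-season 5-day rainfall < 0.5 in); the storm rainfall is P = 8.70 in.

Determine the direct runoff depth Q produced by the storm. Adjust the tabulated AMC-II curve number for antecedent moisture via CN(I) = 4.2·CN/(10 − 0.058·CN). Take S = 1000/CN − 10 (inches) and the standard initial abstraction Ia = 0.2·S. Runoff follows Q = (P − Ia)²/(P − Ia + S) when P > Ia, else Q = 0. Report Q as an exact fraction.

Q = 3630424009/943922070 in ≈ 3.846 in

CN(I) from CN(II)=78: (4.2·78)/(10 − 0.058·78) = 81900/1369 ≈ 59.825
S = 1000/(81900/1369) − 10 = 5500/819 in ≈ 6.716 in
Ia = 0.2S: 0.2·6.716 = 1.343 in (exactly 1100/819)
Since P=8.700 > Ia=1.343: effective rainfall P−Ia = 60253/8190 in
Runoff Q = (P−Ia)²/(P−Ia+S) = (7.357)²/(7.357+6.716) = 3630424009/943922070 ≈ 3.846 in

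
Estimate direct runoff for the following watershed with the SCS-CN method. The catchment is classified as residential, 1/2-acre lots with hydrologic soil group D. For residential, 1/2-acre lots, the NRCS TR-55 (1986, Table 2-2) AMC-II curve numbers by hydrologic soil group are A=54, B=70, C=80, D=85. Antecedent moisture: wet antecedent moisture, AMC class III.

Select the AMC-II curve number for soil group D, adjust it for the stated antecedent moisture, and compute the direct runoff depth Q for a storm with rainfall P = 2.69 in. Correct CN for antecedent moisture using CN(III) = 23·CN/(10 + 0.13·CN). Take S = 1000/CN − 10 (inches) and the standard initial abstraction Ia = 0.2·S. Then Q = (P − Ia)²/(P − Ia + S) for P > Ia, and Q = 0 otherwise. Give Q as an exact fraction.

NRCS table: residential, 1/2-acre lots, soil group D → CN(II) = 85
Adjust CN=85 to AMC III: 23·85/(10 + 0.13·85) → 1955 ÷ (421/20) = 39100/421 ≈ 92.874
Retention S: 1000/CN − 10 with CN=92.874 → S = 300/391 ≈ 0.767 in
Initial abstraction Ia = S/5 = (300/391)/5 = 60/391 ≈ 0.153 in
P − Ia = 2.690 − 0.153 = 99179/39100 ≈ 2.537 in (> 0, runoff occurs)
Q: (99179/39100)² ÷ (129179/39100) = 9836474041/5050898900 in (≈ 1.947 in)

Q = 9836474041/5050898900 in ≈ 1.947 in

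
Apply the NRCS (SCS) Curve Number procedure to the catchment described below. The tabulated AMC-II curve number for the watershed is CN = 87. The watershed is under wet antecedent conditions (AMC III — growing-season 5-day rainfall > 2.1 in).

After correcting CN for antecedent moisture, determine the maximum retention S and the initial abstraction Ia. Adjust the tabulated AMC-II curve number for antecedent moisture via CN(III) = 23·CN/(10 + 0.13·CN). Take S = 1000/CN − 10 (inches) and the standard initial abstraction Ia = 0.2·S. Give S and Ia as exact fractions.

Adjust CN=87 to AMC III: 23·87/(10 + 0.13·87) → 2001 ÷ (2131/100) = 200100/2131 ≈ 93.900
Retention S: 1000/CN − 10 with CN=93.900 → S = 1300/2001 ≈ 0.650 in
Ia = 0.2S: 0.2·0.650 = 0.130 in (exactly 260/2001)

S = 1300/2001 in ≈ 0.650 in; Ia = 260/2001 in ≈ 0.130 in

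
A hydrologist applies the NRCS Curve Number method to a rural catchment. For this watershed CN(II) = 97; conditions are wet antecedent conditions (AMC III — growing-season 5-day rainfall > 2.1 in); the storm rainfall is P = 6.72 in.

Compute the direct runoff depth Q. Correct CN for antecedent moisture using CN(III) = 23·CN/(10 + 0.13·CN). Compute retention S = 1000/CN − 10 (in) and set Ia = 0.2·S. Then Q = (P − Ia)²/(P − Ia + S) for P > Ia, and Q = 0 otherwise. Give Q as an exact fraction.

Q = 1935539762/294993975 in ≈ 6.561 in

Wet (AMC III): CN(III) = 23·97/(10 + 0.13·97) = 2231/(2261/100) = 223100/2261 ≈ 98.673
S = 1000/(223100/2261) − 10 = 300/2231 in ≈ 0.134 in
Ia = 0.2S: 0.2·0.134 = 0.027 in (exactly 60/2231)
Since P=6.720 > Ia=0.027: effective rainfall P−Ia = 373308/55775 in
Runoff Q = (P−Ia)²/(P−Ia+S) = (6.693)²/(6.693+0.134) = 1935539762/294993975 ≈ 6.561 in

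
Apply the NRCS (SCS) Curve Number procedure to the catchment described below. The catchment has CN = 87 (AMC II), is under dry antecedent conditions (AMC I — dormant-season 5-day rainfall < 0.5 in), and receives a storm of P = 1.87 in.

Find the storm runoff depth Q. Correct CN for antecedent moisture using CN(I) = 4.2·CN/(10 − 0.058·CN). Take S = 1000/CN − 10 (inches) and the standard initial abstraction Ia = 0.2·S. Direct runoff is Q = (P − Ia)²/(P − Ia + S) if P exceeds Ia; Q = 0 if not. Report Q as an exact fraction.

Q = 44795299201/157423272300 in ≈ 0.285 in

Dry (AMC I): CN(I) = 4.2·87/(10 − 0.058·87) = (1827/5)/(2477/500) = 182700/2477 ≈ 73.759
Retention S: 1000/CN − 10 with CN=73.759 → S = 6500/1827 ≈ 3.558 in
Initial abstraction Ia = S/5 = (6500/1827)/5 = 1300/1827 ≈ 0.712 in
Since P=1.870 > Ia=0.712: effective rainfall P−Ia = 211649/182700 in
Q = (211649/182700)²/((211649/182700) + 6500/1827) = (44795299201/33379290000)/(861649/182700) = 44795299201/157423272300 in ≈ 0.285 in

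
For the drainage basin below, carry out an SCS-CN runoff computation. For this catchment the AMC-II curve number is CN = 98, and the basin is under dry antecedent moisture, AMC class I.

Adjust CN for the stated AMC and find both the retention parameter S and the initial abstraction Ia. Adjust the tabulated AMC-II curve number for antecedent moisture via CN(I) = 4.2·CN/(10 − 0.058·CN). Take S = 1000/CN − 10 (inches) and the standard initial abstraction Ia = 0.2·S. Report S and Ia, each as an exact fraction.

S = 500/1029 in ≈ 0.486 in; Ia = 100/1029 in ≈ 0.097 in

Dry (AMC I): CN(I) = 4.2·98/(10 − 0.058·98) = (2058/5)/(1079/250) = 102900/1079 ≈ 95.366
Max retention: S = 1000/(102900/1079) − 10 = 500/1029 in (≈ 0.486 in)
Ia = 0.2S: 0.2·0.486 = 0.097 in (exactly 100/1029)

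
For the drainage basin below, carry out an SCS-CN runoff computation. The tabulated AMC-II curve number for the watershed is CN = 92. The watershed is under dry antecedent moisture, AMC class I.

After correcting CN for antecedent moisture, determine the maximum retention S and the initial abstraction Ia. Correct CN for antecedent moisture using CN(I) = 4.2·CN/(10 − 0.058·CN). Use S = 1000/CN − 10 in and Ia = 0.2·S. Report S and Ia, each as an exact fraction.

S = 1000/483 in ≈ 2.070 in; Ia = 200/483 in ≈ 0.414 in

Adjust CN=92 to AMC I: 4.2·92/(10 − 0.058·92) → (1932/5) ÷ (583/125) = 48300/583 ≈ 82.847
S = 1000/(48300/583) − 10 = 1000/483 in ≈ 2.070 in
Initial abstraction Ia = S/5 = (1000/483)/5 = 200/483 ≈ 0.414 in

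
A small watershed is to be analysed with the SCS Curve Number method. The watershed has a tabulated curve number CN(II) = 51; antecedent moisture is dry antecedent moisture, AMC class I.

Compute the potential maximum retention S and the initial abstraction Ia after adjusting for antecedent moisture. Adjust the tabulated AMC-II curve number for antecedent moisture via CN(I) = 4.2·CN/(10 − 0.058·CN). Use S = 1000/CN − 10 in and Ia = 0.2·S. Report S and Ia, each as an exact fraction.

S = 3500/153 in ≈ 22.876 in; Ia = 700/153 in ≈ 4.575 in

Adjust CN=51 to AMC I: 4.2·51/(10 − 0.058·51) → (1071/5) ÷ (3521/500) = 15300/503 ≈ 30.417
Max retention: S = 1000/(15300/503) − 10 = 3500/153 in (≈ 22.876 in)
Ia = 0.2·(3500/153) = 700/153 in ≈ 4.575 in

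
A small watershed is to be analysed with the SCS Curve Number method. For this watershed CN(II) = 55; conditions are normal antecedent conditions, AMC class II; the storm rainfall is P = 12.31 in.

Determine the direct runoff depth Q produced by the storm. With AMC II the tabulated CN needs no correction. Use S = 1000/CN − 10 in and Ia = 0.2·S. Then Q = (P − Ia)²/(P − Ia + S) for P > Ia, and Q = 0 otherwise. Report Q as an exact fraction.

Q = 137851081/22815100 in ≈ 6.042 in

Average conditions: CN = 55 (no AMC adjustment).
Max retention: S = 1000/55 − 10 = 90/11 in (≈ 8.182 in)
Initial abstraction Ia = S/5 = (90/11)/5 = 18/11 ≈ 1.636 in
P − Ia = 12.310 − 1.636 = 11741/1100 ≈ 10.674 in (> 0, runoff occurs)
Runoff Q = (P−Ia)²/(P−Ia+S) = (10.674)²/(10.674+8.182) = 137851081/22815100 ≈ 6.042 in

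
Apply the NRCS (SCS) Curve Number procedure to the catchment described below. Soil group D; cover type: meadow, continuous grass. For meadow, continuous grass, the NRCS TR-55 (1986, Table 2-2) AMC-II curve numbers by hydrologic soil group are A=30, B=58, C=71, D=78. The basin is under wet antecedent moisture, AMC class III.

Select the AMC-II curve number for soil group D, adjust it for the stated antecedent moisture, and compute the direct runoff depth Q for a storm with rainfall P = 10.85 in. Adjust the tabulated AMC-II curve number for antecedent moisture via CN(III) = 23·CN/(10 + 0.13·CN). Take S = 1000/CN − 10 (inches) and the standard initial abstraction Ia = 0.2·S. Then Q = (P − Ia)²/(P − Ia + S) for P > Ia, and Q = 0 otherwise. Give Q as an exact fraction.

Q = 36194682001/3807747060 in ≈ 9.506 in

NRCS table: meadow, continuous grass, soil group D → CN(II) = 78
CN(III) from CN(II)=78: (23·78)/(10 + 0.13·78) = 89700/1007 ≈ 89.076
Max retention: S = 1000/(89700/1007) − 10 = 1100/897 in (≈ 1.226 in)
Ia = 0.2S: 0.2·1.226 = 0.245 in (exactly 220/897)
Excess rainfall: 10.850 − 0.245 = 10.605 in; P > Ia so Q > 0
Q = (190249/17940)²/((190249/17940) + 1100/897) = (36194682001/321843600)/(212249/17940) = 36194682001/3807747060 in ≈ 9.506 in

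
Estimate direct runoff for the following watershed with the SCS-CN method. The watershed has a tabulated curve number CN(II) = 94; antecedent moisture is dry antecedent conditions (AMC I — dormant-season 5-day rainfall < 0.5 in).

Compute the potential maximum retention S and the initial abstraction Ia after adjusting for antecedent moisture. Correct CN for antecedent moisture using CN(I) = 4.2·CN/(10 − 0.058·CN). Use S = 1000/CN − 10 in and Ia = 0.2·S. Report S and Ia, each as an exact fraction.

Adjust CN=94 to AMC I: 4.2·94/(10 − 0.058·94) → (1974/5) ÷ (1137/250) = 32900/379 ≈ 86.807
Retention S: 1000/CN − 10 with CN=86.807 → S = 500/329 ≈ 1.520 in
Initial abstraction Ia = S/5 = (500/329)/5 = 100/329 ≈ 0.304 in

S = 500/329 in ≈ 1.520 in; Ia = 100/329 in ≈ 0.304 in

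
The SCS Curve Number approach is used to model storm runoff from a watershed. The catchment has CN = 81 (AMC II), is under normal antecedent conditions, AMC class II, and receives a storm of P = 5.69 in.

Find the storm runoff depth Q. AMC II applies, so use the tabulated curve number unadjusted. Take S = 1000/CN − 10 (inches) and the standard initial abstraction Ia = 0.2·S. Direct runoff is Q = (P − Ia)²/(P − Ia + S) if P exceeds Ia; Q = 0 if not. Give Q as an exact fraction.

Q = 1788359521/496440900 in ≈ 3.602 in

AMC II — tabulated CN = 81 applies directly.
Max retention: S = 1000/81 − 10 = 190/81 in (≈ 2.346 in)
Initial abstraction Ia = S/5 = (190/81)/5 = 38/81 ≈ 0.469 in
Since P=5.690 > Ia=0.469: effective rainfall P−Ia = 42289/8100 in
Q: (42289/8100)² ÷ (61289/8100) = 1788359521/496440900 in (≈ 3.602 in)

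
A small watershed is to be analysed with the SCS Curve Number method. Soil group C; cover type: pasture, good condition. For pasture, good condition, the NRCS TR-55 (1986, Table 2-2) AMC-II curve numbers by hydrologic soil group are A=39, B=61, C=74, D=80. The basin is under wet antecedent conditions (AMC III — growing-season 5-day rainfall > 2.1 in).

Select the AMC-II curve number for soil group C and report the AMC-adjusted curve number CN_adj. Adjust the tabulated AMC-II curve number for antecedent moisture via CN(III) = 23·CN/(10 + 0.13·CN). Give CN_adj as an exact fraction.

CN_adj = 85100/981 ≈ 86.748

NRCS table: pasture, good condition, soil group C → CN(II) = 74
Wet (AMC III): CN(III) = 23·74/(10 + 0.13·74) = 1702/(981/50) = 85100/981 ≈ 86.748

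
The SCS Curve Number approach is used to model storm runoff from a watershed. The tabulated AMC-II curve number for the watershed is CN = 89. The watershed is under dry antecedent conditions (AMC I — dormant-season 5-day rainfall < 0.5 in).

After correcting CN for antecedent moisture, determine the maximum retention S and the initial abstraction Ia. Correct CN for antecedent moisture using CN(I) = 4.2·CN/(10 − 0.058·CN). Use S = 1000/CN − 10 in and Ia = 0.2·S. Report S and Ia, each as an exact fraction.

S = 5500/1869 in ≈ 2.943 in; Ia = 1100/1869 in ≈ 0.589 in

Adjust CN=89 to AMC I: 4.2·89/(10 − 0.058·89) → (1869/5) ÷ (2419/500) = 186900/2419 ≈ 77.263
Retention S: 1000/CN − 10 with CN=77.263 → S = 5500/1869 ≈ 2.943 in
Ia = 0.2·(5500/1869) = 1100/1869 in ≈ 0.589 in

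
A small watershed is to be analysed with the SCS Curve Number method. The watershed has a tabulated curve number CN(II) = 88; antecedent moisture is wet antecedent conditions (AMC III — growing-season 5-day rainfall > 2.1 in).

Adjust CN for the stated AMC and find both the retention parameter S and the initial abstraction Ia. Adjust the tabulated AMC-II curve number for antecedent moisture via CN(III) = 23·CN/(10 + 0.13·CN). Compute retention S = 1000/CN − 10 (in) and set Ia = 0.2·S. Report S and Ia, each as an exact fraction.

CN(III) from CN(II)=88: (23·88)/(10 + 0.13·88) = 6325/67 ≈ 94.403
S = 1000/(6325/67) − 10 = 150/253 in ≈ 0.593 in
Ia = 0.2S: 0.2·0.593 = 0.119 in (exactly 30/253)

S = 150/253 in ≈ 0.593 in; Ia = 30/253 in ≈ 0.119 in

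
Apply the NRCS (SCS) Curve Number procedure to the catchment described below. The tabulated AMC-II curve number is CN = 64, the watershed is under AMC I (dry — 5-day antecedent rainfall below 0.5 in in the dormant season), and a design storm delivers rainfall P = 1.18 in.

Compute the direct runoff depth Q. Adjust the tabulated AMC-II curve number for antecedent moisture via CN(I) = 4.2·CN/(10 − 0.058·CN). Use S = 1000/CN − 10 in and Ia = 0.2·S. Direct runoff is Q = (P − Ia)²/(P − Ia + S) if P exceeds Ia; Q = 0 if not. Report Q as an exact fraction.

Dry (AMC I): CN(I) = 4.2·64/(10 − 0.058·64) = (1344/5)/(786/125) = 5600/131 ≈ 42.748
Max retention: S = 1000/(5600/131) − 10 = 375/28 in (≈ 13.393 in)
Ia = 0.2S: 0.2·13.393 = 2.679 in (exactly 75/28)
P = 1.180 ≤ Ia = 2.679 in: entire storm abstracted, Q = 0.

Q = 0 in ≈ 0.000 in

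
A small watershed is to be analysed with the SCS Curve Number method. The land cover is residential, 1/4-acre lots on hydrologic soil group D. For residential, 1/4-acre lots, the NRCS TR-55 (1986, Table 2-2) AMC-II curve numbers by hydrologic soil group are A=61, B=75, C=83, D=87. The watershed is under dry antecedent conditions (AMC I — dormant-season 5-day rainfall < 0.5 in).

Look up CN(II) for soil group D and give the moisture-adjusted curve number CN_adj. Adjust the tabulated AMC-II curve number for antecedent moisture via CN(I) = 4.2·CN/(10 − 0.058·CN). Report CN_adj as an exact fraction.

NRCS table: residential, 1/4-acre lots, soil group D → CN(II) = 87
CN(I) from CN(II)=87: (4.2·87)/(10 − 0.058·87) = 182700/2477 ≈ 73.759

CN_adj = 182700/2477 ≈ 73.759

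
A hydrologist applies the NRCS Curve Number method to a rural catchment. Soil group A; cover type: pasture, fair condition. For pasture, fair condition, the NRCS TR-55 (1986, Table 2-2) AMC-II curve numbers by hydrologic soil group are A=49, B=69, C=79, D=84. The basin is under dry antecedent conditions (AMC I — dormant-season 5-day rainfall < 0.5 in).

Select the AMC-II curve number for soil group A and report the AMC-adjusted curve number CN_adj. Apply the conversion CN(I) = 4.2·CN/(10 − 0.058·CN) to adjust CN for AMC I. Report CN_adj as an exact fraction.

CN_adj = 34300/1193 ≈ 28.751

NRCS table: pasture, fair condition, soil group A → CN(II) = 49
Dry (AMC I): CN(I) = 4.2·49/(10 − 0.058·49) = (1029/5)/(3579/500) = 34300/1193 ≈ 28.751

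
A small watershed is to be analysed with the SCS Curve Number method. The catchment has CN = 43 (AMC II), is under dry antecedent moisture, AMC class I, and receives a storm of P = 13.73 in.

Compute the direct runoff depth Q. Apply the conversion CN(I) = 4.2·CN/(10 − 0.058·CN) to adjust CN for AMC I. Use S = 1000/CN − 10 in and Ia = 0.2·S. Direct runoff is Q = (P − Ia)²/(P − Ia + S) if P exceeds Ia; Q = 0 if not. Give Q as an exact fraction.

Dry (AMC I): CN(I) = 4.2·43/(10 − 0.058·43) = (903/5)/(3753/500) = 30100/1251 ≈ 24.061
Retention S: 1000/CN − 10 with CN=24.061 → S = 9500/301 ≈ 31.561 in
Ia = 0.2S: 0.2·31.561 = 6.312 in (exactly 1900/301)
Since P=13.730 > Ia=6.312: effective rainfall P−Ia = 223273/30100 in
Runoff Q = (P−Ia)²/(P−Ia+S) = (7.418)²/(7.418+31.561) = 49850832529/35315517300 ≈ 1.412 in

Q = 49850832529/35315517300 in ≈ 1.412 in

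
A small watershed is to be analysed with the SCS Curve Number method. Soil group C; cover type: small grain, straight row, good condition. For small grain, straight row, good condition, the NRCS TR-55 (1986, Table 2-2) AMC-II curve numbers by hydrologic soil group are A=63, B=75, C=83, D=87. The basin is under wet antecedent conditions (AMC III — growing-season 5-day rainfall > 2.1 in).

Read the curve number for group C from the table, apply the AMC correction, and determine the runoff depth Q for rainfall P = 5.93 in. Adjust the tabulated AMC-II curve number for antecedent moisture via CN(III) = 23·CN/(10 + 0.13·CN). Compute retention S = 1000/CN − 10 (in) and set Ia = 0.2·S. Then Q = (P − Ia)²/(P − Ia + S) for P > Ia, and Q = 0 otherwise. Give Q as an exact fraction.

NRCS table: small grain, straight row, good condition, soil group C → CN(II) = 83
Adjust CN=83 to AMC III: 23·83/(10 + 0.13·83) → 1909 ÷ (2079/100) = 190900/2079 ≈ 91.823
Max retention: S = 1000/(190900/2079) − 10 = 1700/1909 in (≈ 0.891 in)
Ia = 0.2S: 0.2·0.891 = 0.178 in (exactly 340/1909)
Since P=5.930 > Ia=0.178: effective rainfall P−Ia = 1098037/190900 in
Runoff Q = (P−Ia)²/(P−Ia+S) = (5.752)²/(5.752+0.891) = 1205685253369/242068263300 ≈ 4.981 in

Q = 1205685253369/242068263300 in ≈ 4.981 in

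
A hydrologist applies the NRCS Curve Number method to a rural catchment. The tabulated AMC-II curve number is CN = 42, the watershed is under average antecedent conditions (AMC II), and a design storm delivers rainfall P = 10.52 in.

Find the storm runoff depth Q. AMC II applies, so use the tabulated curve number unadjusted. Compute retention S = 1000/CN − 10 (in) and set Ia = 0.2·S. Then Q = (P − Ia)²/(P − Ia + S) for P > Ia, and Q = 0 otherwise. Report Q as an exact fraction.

Q = 16589329/5944575 in ≈ 2.791 in

AMC II — tabulated CN = 42 applies directly.
S = 1000/42 − 10 = 290/21 in ≈ 13.810 in
Ia = 0.2·(290/21) = 58/21 in ≈ 2.762 in
Since P=10.520 > Ia=2.762: effective rainfall P−Ia = 4073/525 in
Q: (4073/525)² ÷ (11323/525) = 16589329/5944575 in (≈ 2.791 in)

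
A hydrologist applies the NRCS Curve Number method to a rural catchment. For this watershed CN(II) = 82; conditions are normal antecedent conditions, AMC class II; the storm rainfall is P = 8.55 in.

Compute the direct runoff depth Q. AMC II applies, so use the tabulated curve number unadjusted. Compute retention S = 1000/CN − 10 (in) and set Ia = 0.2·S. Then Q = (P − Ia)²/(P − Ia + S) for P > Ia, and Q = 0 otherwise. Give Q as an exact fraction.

Q = 1638363/256660 in ≈ 6.383 in

AMC II — tabulated CN = 82 applies directly.
S = 1000/82 − 10 = 90/41 in ≈ 2.195 in
Initial abstraction Ia = S/5 = (90/41)/5 = 18/41 ≈ 0.439 in
P − Ia = 8.550 − 0.439 = 6651/820 ≈ 8.111 in (> 0, runoff occurs)
Runoff Q = (P−Ia)²/(P−Ia+S) = (8.111)²/(8.111+2.195) = 1638363/256660 ≈ 6.383 in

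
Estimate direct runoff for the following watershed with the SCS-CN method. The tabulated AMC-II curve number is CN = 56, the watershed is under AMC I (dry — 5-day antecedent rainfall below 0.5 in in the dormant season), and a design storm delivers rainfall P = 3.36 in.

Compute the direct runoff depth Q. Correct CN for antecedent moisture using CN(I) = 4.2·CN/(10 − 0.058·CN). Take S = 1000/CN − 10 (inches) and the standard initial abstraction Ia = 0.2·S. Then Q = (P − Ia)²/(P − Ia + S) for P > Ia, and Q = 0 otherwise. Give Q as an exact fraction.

Q = 0 in ≈ 0.000 in

Dry (AMC I): CN(I) = 4.2·56/(10 − 0.058·56) = (1176/5)/(844/125) = 7350/211 ≈ 34.834
Retention S: 1000/CN − 10 with CN=34.834 → S = 2750/147 ≈ 18.707 in
Ia = 0.2·(2750/147) = 550/147 in ≈ 3.741 in
P = 3.360 ≤ Ia = 3.741 in: entire storm abstracted, Q = 0.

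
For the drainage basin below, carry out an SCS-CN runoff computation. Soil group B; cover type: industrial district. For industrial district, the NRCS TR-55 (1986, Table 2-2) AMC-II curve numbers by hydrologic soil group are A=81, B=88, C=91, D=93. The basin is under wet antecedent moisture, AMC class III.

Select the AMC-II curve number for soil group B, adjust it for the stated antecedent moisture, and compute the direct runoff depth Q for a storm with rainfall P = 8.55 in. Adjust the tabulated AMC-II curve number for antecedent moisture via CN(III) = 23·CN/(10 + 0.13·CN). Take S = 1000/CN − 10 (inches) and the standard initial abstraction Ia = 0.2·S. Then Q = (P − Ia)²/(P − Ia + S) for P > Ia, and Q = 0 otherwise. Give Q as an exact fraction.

Q = 606710523/77018260 in ≈ 7.877 in

NRCS table: industrial district, soil group B → CN(II) = 88
Wet (AMC III): CN(III) = 23·88/(10 + 0.13·88) = 2024/(536/25) = 6325/67 ≈ 94.403
Retention S: 1000/CN − 10 with CN=94.403 → S = 150/253 ≈ 0.593 in
Initial abstraction Ia = S/5 = (150/253)/5 = 30/253 ≈ 0.119 in
Excess rainfall: 8.550 − 0.119 = 8.431 in; P > Ia so Q > 0
Q = (42663/5060)²/((42663/5060) + 150/253) = (1820131569/25603600)/(45663/5060) = 606710523/77018260 in ≈ 7.877 in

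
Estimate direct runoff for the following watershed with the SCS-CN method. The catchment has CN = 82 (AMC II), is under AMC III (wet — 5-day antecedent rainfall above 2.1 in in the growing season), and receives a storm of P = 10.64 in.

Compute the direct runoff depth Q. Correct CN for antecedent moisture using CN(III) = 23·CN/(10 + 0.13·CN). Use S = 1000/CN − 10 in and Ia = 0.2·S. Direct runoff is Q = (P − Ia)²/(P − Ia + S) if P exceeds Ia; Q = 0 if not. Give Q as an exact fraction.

Q = 30341205122/3168927925 in ≈ 9.575 in

CN(III) from CN(II)=82: (23·82)/(10 + 0.13·82) = 94300/1033 ≈ 91.288
Max retention: S = 1000/(94300/1033) − 10 = 900/943 in (≈ 0.954 in)
Ia = 0.2S: 0.2·0.954 = 0.191 in (exactly 180/943)
Since P=10.640 > Ia=0.191: effective rainfall P−Ia = 246338/23575 in
Runoff Q = (P−Ia)²/(P−Ia+S) = (10.449)²/(10.449+0.954) = 30341205122/3168927925 ≈ 9.575 in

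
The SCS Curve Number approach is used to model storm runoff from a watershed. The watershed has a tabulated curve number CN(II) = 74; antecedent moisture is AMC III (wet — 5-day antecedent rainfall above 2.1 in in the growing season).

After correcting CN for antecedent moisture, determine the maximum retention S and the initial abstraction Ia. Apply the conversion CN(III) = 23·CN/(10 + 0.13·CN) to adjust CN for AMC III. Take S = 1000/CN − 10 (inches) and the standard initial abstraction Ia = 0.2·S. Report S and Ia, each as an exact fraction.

Wet (AMC III): CN(III) = 23·74/(10 + 0.13·74) = 1702/(981/50) = 85100/981 ≈ 86.748
Max retention: S = 1000/(85100/981) − 10 = 1300/851 in (≈ 1.528 in)
Ia = 0.2·(1300/851) = 260/851 in ≈ 0.306 in

S = 1300/851 in ≈ 1.528 in; Ia = 260/851 in ≈ 0.306 in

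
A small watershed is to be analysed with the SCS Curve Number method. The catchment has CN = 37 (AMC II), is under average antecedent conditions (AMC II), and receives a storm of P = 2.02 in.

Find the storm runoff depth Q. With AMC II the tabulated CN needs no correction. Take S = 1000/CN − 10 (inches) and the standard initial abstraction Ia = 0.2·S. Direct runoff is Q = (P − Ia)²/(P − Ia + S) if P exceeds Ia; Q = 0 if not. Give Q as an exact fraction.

Q = 0 in ≈ 0.000 in

AMC II — tabulated CN = 37 applies directly.
Retention S: 1000/CN − 10 with CN=37.000 → S = 630/37 ≈ 17.027 in
Ia = 0.2S: 0.2·17.027 = 3.405 in (exactly 126/37)
P = 2.020 ≤ Ia = 3.405 in: entire storm abstracted, Q = 0.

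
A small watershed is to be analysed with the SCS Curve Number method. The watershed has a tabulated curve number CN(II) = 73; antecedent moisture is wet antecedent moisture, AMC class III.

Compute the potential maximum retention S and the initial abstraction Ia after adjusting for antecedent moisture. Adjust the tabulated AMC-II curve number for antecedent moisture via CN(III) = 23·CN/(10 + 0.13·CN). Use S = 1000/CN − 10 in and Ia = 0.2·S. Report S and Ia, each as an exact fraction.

S = 2700/1679 in ≈ 1.608 in; Ia = 540/1679 in ≈ 0.322 in

Adjust CN=73 to AMC III: 23·73/(10 + 0.13·73) → 1679 ÷ (1949/100) = 167900/1949 ≈ 86.147
S = 1000/(167900/1949) − 10 = 2700/1679 in ≈ 1.608 in
Ia = 0.2·(2700/1679) = 540/1679 in ≈ 0.322 in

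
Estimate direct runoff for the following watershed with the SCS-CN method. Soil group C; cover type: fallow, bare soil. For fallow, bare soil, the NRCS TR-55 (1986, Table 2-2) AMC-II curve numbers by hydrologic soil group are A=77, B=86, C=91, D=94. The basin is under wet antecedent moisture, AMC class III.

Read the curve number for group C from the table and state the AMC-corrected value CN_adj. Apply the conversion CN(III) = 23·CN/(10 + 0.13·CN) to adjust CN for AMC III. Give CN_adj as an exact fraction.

NRCS table: fallow, bare soil, soil group C → CN(II) = 91
CN(III) from CN(II)=91: (23·91)/(10 + 0.13·91) = 209300/2183 ≈ 95.877

CN_adj = 209300/2183 ≈ 95.877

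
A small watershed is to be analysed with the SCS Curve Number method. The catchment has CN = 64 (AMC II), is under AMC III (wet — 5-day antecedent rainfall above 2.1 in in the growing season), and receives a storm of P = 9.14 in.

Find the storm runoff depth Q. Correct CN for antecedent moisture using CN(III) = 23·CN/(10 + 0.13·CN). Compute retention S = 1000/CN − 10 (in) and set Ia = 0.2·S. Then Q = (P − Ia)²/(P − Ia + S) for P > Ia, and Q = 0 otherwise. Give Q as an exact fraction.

Q = 395890609/58700600 in ≈ 6.744 in

Adjust CN=64 to AMC III: 23·64/(10 + 0.13·64) → 1472 ÷ (458/25) = 18400/229 ≈ 80.349
S = 1000/(18400/229) − 10 = 225/92 in ≈ 2.446 in
Ia = 0.2·(225/92) = 45/92 in ≈ 0.489 in
Excess rainfall: 9.140 − 0.489 = 8.651 in; P > Ia so Q > 0
Q = (19897/2300)²/((19897/2300) + 225/92) = (395890609/5290000)/(12761/1150) = 395890609/58700600 in ≈ 6.744 in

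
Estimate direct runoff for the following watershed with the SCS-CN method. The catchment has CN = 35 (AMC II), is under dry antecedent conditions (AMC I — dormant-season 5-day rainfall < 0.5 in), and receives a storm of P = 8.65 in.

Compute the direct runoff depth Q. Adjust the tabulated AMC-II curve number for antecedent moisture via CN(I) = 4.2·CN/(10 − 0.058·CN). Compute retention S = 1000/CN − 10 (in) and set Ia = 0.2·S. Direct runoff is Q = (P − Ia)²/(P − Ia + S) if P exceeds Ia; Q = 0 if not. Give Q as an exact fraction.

Dry (AMC I): CN(I) = 4.2·35/(10 − 0.058·35) = 147/(797/100) = 14700/797 ≈ 18.444
Max retention: S = 1000/(14700/797) − 10 = 6500/147 in (≈ 44.218 in)
Ia = 0.2S: 0.2·44.218 = 8.844 in (exactly 1300/147)
P = 8.650 ≤ Ia = 8.844 in: entire storm abstracted, Q = 0.

Q = 0 in ≈ 0.000 in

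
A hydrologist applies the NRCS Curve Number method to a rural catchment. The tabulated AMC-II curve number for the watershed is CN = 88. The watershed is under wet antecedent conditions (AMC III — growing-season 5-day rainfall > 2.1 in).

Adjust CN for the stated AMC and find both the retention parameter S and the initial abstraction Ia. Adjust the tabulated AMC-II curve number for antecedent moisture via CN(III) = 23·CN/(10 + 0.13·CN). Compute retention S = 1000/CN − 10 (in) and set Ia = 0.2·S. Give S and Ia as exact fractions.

S = 150/253 in ≈ 0.593 in; Ia = 30/253 in ≈ 0.119 in

Wet (AMC III): CN(III) = 23·88/(10 + 0.13·88) = 2024/(536/25) = 6325/67 ≈ 94.403
Max retention: S = 1000/(6325/67) − 10 = 150/253 in (≈ 0.593 in)
Initial abstraction Ia = S/5 = (150/253)/5 = 30/253 ≈ 0.119 in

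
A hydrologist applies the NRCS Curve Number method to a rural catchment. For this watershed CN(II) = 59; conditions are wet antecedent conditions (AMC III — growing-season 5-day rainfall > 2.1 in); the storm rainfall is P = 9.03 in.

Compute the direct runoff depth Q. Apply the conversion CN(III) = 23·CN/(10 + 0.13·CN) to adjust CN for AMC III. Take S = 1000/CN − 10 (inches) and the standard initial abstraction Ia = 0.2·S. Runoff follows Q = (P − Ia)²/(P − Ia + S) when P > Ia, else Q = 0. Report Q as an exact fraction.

Adjust CN=59 to AMC III: 23·59/(10 + 0.13·59) → 1357 ÷ (1767/100) = 135700/1767 ≈ 76.797
S = 1000/(135700/1767) − 10 = 4100/1357 in ≈ 3.021 in
Ia = 0.2S: 0.2·3.021 = 0.604 in (exactly 820/1357)
Excess rainfall: 9.030 − 0.604 = 8.426 in; P > Ia so Q > 0
Q: (1143371/135700)² ÷ (1553371/135700) = 1307297243641/210792444700 in (≈ 6.202 in)

Q = 1307297243641/210792444700 in ≈ 6.202 in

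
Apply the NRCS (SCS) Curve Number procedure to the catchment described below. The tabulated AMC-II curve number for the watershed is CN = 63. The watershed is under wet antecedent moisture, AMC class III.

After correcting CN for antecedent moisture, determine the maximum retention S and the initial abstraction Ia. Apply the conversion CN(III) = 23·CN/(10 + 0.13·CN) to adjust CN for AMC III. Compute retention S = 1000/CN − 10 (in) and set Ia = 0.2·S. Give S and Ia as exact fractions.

Adjust CN=63 to AMC III: 23·63/(10 + 0.13·63) → 1449 ÷ (1819/100) = 144900/1819 ≈ 79.659
Retention S: 1000/CN − 10 with CN=79.659 → S = 3700/1449 ≈ 2.553 in
Ia = 0.2S: 0.2·2.553 = 0.511 in (exactly 740/1449)

S = 3700/1449 in ≈ 2.553 in; Ia = 740/1449 in ≈ 0.511 in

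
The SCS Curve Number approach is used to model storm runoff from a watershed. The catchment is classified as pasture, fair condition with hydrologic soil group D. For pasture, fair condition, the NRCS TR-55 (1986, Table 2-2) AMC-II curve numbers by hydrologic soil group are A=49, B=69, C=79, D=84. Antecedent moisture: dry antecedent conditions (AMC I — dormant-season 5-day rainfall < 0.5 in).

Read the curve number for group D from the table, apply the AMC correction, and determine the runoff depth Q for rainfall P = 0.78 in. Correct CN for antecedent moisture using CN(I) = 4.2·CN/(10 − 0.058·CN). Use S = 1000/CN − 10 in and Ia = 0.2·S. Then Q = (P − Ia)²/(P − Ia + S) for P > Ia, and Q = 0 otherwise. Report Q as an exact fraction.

NRCS table: pasture, fair condition, soil group D → CN(II) = 84
Dry (AMC I): CN(I) = 4.2·84/(10 − 0.058·84) = (1764/5)/(641/125) = 44100/641 ≈ 68.799
Retention S: 1000/CN − 10 with CN=68.799 → S = 2000/441 ≈ 4.535 in
Initial abstraction Ia = S/5 = (2000/441)/5 = 400/441 ≈ 0.907 in
P = 0.780 ≤ Ia = 0.907 in: entire storm abstracted, Q = 0.

Q = 0 in ≈ 0.000 in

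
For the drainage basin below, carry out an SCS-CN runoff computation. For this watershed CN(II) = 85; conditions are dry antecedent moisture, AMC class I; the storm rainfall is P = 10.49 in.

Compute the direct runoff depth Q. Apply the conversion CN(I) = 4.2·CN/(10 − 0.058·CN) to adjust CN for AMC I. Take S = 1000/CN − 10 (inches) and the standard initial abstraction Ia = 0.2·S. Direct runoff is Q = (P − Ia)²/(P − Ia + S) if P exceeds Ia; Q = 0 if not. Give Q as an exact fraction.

Q = 13186158561/1961488900 in ≈ 6.723 in

Adjust CN=85 to AMC I: 4.2·85/(10 − 0.058·85) → 357 ÷ (507/100) = 11900/169 ≈ 70.414
S = 1000/(11900/169) − 10 = 500/119 in ≈ 4.202 in
Ia = 0.2S: 0.2·4.202 = 0.840 in (exactly 100/119)
P − Ia = 10.490 − 0.840 = 114831/11900 ≈ 9.650 in (> 0, runoff occurs)
Runoff Q = (P−Ia)²/(P−Ia+S) = (9.650)²/(9.650+4.202) = 13186158561/1961488900 ≈ 6.723 in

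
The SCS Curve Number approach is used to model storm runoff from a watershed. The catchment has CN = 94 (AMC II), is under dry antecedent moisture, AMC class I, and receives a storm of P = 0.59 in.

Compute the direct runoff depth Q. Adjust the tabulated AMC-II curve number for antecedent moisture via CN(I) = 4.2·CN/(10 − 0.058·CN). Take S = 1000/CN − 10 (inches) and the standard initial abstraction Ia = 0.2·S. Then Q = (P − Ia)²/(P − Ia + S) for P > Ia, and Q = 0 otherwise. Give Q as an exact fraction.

CN(I) from CN(II)=94: (4.2·94)/(10 − 0.058·94) = 32900/379 ≈ 86.807
Retention S: 1000/CN − 10 with CN=86.807 → S = 500/329 ≈ 1.520 in
Ia = 0.2S: 0.2·1.520 = 0.304 in (exactly 100/329)
Since P=0.590 > Ia=0.304: effective rainfall P−Ia = 9411/32900 in
Q: (9411/32900)² ÷ (59411/32900) = 88566921/1954621900 in (≈ 0.045 in)

Q = 88566921/1954621900 in ≈ 0.045 in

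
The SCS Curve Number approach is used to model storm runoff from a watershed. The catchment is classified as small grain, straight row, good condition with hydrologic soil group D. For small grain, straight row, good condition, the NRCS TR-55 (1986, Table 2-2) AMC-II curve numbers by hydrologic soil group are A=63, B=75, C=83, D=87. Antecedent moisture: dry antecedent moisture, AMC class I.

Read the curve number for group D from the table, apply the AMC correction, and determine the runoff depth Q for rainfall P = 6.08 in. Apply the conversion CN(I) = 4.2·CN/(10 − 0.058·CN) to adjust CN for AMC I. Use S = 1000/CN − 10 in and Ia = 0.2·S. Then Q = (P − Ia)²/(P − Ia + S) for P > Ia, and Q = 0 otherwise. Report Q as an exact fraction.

NRCS table: small grain, straight row, good condition, soil group D → CN(II) = 87
CN(I) from CN(II)=87: (4.2·87)/(10 − 0.058·87) = 182700/2477 ≈ 73.759
Max retention: S = 1000/(182700/2477) − 10 = 6500/1827 in (≈ 3.558 in)
Ia = 0.2·(6500/1827) = 1300/1827 in ≈ 0.712 in
P − Ia = 6.080 − 0.712 = 245204/45675 ≈ 5.368 in (> 0, runoff occurs)
Q: (245204/45675)² ÷ (407704/45675) = 7515625202/2327735025 in (≈ 3.229 in)

Q = 7515625202/2327735025 in ≈ 3.229 in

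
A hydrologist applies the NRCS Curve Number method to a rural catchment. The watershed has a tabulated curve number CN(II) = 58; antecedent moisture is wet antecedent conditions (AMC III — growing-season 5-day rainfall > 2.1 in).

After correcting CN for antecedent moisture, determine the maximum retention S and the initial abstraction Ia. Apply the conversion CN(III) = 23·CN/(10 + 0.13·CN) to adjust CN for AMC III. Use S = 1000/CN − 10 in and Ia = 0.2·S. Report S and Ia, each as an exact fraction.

Wet (AMC III): CN(III) = 23·58/(10 + 0.13·58) = 1334/(877/50) = 66700/877 ≈ 76.055
Max retention: S = 1000/(66700/877) − 10 = 2100/667 in (≈ 3.148 in)
Ia = 0.2·(2100/667) = 420/667 in ≈ 0.630 in

S = 2100/667 in ≈ 3.148 in; Ia = 420/667 in ≈ 0.630 in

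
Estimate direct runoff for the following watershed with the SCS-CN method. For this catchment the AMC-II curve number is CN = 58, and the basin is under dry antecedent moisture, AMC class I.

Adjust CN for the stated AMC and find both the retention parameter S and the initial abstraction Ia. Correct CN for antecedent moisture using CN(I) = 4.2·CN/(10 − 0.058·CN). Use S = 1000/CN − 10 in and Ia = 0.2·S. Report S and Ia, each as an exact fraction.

Adjust CN=58 to AMC I: 4.2·58/(10 − 0.058·58) → (1218/5) ÷ (1659/250) = 2900/79 ≈ 36.709
Max retention: S = 1000/(2900/79) − 10 = 500/29 in (≈ 17.241 in)
Ia = 0.2·(500/29) = 100/29 in ≈ 3.448 in

S = 500/29 in ≈ 17.241 in; Ia = 100/29 in ≈ 3.448 in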